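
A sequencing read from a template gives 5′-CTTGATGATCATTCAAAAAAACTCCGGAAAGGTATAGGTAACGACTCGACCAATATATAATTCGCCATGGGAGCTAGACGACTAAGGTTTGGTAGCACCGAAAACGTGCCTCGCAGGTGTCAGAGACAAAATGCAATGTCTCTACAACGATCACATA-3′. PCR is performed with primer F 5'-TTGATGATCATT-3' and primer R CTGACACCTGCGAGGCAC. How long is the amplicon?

122 bp

The forward primer matches the template at positions 2–13.
Reverse complement of the reverse primer: GTGCCTCGCAGGTGTCAG. This occurs on the top strand at positions 106–123.
The product runs from position 2 to position 123, so its length is 123 − 2 + 1 = 122 bp.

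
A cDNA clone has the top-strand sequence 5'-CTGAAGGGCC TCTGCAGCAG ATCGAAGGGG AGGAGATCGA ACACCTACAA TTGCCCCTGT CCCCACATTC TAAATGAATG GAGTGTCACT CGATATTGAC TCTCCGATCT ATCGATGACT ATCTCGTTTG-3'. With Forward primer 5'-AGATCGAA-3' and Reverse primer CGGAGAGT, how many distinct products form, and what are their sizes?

The forward primer AGATCGAA matches the top strand at positions 19–26, 34–41.
The reverse primer's reverse complement is ACTCTCCG, matching at positions 99–106.
Each forward site pairs with the reverse site to give a product ending at position 106: sizes 88, 73 bp.

Two products: 88 bp, 73 bp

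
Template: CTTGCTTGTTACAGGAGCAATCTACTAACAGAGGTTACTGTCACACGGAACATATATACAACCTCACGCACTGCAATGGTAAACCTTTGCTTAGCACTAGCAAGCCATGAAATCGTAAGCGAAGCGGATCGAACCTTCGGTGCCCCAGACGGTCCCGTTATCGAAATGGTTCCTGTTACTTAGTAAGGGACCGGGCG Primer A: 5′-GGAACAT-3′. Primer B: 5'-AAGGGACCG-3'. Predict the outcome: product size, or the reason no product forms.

No product — both primers anneal to the same strand and extend in the same direction.

Primer A (GGAACAT) matches the top strand at positions 47–53 (3' end points downstream).
Primer B (AAGGGACCG) also matches the top strand directly, at positions 185–193 — its reverse complement CGGTCCCTT is not present.
Both primers anneal to the bottom strand with 3' ends pointing the same way, so neither can prime synthesis back toward the other.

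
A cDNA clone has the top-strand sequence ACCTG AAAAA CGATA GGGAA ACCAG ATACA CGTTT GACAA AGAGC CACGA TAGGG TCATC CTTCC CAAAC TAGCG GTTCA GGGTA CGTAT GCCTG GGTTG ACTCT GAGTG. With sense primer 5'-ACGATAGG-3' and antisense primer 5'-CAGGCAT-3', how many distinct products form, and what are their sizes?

Two products: 86 bp, 49 bp

The forward primer ACGATAGG matches the top strand at positions 10–17, 47–54.
The reverse primer's reverse complement is ATGCCTG, matching at positions 89–95.
Each forward site pairs with the reverse site to give a product ending at position 95: sizes 86, 49 bp.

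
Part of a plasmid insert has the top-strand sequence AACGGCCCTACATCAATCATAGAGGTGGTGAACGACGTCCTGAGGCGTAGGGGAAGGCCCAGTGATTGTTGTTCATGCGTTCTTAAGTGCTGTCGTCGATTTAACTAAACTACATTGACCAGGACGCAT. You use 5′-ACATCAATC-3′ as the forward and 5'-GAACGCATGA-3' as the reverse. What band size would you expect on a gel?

73 bp

The forward primer matches the template at positions 10–18.
The reverse primer's reverse complement is TCATGCGTTC, which matches the template at positions 73–82.
Product length = (reverse-primer end) − (forward-primer start) + 1 = 82 − 10 + 1 = 73 bp.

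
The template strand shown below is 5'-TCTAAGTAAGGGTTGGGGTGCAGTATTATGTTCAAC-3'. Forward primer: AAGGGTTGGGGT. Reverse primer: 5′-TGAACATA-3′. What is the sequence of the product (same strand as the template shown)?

The forward primer matches the template at positions 8–19.
Reverse complement of the reverse primer: TATGTTCA. This occurs on the top strand at positions 27–34.
The product is the template from position 8 through 34 (27 bp).

5'-AAGGGTTGGGGTGCAGTATTATGTTCA-3'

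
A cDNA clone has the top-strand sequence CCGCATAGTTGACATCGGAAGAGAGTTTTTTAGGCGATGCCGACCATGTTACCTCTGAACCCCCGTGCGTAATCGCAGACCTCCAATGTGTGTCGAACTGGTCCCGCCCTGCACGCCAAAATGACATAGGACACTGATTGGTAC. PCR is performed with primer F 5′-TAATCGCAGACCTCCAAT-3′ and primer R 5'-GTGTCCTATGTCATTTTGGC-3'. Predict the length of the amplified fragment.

65 bp

Scanning the template, TAATCGCAGACCTCCAAT occurs at positions 70–87; this primer anneals to the bottom strand there with its 3' end pointing downstream.
Taking the reverse complement of GTGTCCTATGTCATTTTGGC gives GCCAAAATGACATAGGACAC, found at positions 115–134 on the template; the primer anneals here to the top strand with its 3' end pointing upstream.
Amplicon spans positions 70–134: 65 bp.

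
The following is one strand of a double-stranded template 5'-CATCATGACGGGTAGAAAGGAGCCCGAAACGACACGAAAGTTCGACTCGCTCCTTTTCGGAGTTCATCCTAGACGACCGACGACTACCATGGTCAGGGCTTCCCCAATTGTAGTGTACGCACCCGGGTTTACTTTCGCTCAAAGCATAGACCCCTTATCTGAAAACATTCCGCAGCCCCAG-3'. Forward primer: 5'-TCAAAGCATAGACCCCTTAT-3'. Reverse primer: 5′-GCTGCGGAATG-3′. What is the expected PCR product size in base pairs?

38 bp

The forward primer matches the template at positions 139–158.
The reverse primer's reverse complement is CATTCCGCAGC, which matches the template at positions 166–176.
Amplicon spans positions 139–176: 38 bp.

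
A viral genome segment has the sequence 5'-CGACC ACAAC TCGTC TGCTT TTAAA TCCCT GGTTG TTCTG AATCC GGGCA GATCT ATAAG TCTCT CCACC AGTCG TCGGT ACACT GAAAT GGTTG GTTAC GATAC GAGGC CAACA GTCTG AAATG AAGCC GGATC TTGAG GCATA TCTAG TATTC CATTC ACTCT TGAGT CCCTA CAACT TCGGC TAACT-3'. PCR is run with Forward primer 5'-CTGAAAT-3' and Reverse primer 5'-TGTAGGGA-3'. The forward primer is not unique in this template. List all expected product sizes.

94 bp, 60 bp

The forward primer CTGAAAT matches the top strand at positions 84–90, 118–124.
The reverse primer's reverse complement is TCCCTACA, matching at positions 170–177.
Each forward site pairs with the reverse site to give a product ending at position 177: sizes 94, 60 bp.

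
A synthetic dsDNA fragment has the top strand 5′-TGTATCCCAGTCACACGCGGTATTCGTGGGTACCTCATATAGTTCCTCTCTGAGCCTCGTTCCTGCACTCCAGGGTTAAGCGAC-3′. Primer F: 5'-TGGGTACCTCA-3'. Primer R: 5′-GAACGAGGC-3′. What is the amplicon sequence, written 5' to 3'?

The forward primer matches the template at positions 27–37.
Reverse complement of the reverse primer: GCCTCGTTC. This occurs on the top strand at positions 54–62.
The product is the template from position 27 through 62 (36 bp).

5'-TGGGTACCTCATATAGTTCCTCTCTGAGCCTCGTTC-3'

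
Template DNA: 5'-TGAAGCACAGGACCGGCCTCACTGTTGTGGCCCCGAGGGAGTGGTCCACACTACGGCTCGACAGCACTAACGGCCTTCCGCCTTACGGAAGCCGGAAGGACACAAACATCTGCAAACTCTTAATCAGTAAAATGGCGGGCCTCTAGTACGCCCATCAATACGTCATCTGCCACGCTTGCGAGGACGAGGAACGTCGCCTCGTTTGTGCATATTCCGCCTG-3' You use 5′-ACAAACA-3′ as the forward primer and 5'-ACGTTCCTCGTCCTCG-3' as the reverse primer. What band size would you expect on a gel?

93 bp

Scanning the template, ACAAACA occurs at positions 102–108; this primer anneals to the bottom strand there with its 3' end pointing downstream.
Reverse complement of the reverse primer: CGAGGACGAGGAACGT. This occurs on the top strand at positions 179–194.
Product length = (reverse-primer end) − (forward-primer start) + 1 = 194 − 102 + 1 = 93 bp.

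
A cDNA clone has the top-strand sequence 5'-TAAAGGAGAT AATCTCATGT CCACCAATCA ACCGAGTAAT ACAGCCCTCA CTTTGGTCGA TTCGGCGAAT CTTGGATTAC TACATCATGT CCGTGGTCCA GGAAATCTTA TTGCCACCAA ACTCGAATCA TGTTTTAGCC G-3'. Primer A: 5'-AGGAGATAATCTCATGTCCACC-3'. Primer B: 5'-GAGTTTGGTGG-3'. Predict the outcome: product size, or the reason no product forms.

Primer A (AGGAGATAATCTCATGTCCACC) matches the top strand at positions 4–25; it acts as a forward primer.
Primer B's reverse complement is CCACCAAACTC, matching the top strand at positions 114–124; it acts as a reverse primer.
The 3' ends face each other across positions 4–124, giving a 121 bp product.

Yes — a 121 bp product.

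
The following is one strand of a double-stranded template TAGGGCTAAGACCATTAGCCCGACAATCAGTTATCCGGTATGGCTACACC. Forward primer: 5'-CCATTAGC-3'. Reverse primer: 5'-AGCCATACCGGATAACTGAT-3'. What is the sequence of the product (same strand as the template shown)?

Forward primer CCATTAGC is found on the top strand at positions 12–19.
Reverse complement of the reverse primer: ATCAGTTATCCGGTATGGCT. This occurs on the top strand at positions 26–45.
The product is the template from position 12 through 45 (34 bp).

5'-CCATTAGCCCGACAATCAGTTATCCGGTATGGCT-3'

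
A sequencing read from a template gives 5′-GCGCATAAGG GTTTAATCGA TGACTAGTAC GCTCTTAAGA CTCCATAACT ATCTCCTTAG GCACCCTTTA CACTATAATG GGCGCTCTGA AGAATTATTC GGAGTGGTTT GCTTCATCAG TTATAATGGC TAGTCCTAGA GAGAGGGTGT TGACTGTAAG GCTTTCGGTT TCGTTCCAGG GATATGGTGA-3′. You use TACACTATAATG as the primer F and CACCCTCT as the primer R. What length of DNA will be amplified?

81 bp

Forward primer TACACTATAATG is found on the top strand at positions 69–80.
The reverse primer's reverse complement is AGAGGGTG, which matches the template at positions 142–149.
Amplicon spans positions 69–149: 81 bp.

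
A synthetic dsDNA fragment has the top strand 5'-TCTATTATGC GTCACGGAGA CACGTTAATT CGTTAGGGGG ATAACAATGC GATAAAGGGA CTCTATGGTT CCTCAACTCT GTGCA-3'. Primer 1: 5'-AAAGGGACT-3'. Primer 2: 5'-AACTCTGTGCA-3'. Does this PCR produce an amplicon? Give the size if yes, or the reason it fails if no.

Primer 1 (AAAGGGACT) matches the top strand at positions 54–62 (3' end points downstream).
Primer 2 (AACTCTGTGCA) also matches the top strand directly, at positions 75–85 — its reverse complement TGCACAGAGTT is not present.
Both primers anneal to the bottom strand with 3' ends pointing the same way, so neither can prime synthesis back toward the other.

No product — both primers anneal to the same strand and extend in the same direction.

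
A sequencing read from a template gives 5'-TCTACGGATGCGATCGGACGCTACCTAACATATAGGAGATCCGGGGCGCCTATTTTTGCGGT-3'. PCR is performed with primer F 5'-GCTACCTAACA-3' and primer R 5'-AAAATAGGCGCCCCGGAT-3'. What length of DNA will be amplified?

Forward primer GCTACCTAACA is found on the top strand at positions 20–30.
Taking the reverse complement of AAAATAGGCGCCCCGGAT gives ATCCGGGGCGCCTATTTT, found at positions 39–56 on the template; the primer anneals here to the top strand with its 3' end pointing upstream.
Amplicon spans positions 20–56: 37 bp.

37 bp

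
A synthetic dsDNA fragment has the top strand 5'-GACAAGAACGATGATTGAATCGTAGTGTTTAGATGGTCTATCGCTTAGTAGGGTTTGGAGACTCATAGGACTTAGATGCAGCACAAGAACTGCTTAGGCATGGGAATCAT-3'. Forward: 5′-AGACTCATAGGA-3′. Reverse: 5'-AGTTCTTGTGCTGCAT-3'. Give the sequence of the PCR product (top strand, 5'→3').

5'-AGACTCATAGGACTTAGATGCAGCACAAGAACT-3'

The forward primer matches the template at positions 59–70.
Taking the reverse complement of AGTTCTTGTGCTGCAT gives ATGCAGCACAAGAACT, found at positions 76–91 on the template; the primer anneals here to the top strand with its 3' end pointing upstream.
The product is the template from position 59 through 91 (33 bp).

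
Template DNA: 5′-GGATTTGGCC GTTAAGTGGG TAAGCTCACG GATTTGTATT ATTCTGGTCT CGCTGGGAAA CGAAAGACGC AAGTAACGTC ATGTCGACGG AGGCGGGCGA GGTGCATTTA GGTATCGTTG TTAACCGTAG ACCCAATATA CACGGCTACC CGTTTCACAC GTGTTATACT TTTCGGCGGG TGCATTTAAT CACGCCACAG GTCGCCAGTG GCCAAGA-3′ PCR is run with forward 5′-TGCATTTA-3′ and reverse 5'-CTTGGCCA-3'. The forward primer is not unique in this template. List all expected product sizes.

The forward primer TGCATTTA matches the top strand at positions 103–110, 181–188.
The reverse primer's reverse complement is TGGCCAAG, matching at positions 209–216.
Each forward site pairs with the reverse site to give a product ending at position 216: sizes 114, 36 bp.

114 bp, 36 bp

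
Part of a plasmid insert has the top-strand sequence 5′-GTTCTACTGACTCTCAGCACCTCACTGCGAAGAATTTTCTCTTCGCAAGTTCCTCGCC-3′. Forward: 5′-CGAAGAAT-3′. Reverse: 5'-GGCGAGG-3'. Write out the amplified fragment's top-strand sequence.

Scanning the template, CGAAGAAT occurs at positions 28–35; this primer anneals to the bottom strand there with its 3' end pointing downstream.
Taking the reverse complement of GGCGAGG gives CCTCGCC, found at positions 52–58 on the template; the primer anneals here to the top strand with its 3' end pointing upstream.
The product is the template from position 28 through 58 (31 bp).

5'-CGAAGAATTTTCTCTTCGCAAGTTCCTCGCC-3'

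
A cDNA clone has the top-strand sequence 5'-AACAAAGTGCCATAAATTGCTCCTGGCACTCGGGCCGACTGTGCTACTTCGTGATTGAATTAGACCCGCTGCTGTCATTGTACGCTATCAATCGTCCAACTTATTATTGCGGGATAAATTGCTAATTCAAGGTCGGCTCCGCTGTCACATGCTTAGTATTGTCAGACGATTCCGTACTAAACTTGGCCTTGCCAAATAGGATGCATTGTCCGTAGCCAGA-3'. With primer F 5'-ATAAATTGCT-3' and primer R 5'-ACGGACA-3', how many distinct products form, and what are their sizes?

Two products: 202 bp, 100 bp

The forward primer ATAAATTGCT matches the top strand at positions 12–21, 114–123.
The reverse primer's reverse complement is TGTCCGT, matching at positions 207–213.
Each forward site pairs with the reverse site to give a product ending at position 213: sizes 202, 100 bp.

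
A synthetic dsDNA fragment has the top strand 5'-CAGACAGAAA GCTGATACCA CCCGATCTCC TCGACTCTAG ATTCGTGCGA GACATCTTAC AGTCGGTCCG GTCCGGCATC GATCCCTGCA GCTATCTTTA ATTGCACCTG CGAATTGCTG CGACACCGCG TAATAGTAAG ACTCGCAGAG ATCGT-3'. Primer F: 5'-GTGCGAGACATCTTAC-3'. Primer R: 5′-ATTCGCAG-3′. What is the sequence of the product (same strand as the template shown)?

5'-GTGCGAGACATCTTACAGTCGGTCCGGTCCGGCATCGATCCCTGCAGCTATCTTTAATTGCACCTGCGAAT-3'

Scanning the template, GTGCGAGACATCTTAC occurs at positions 45–60; this primer anneals to the bottom strand there with its 3' end pointing downstream.
Taking the reverse complement of ATTCGCAG gives CTGCGAAT, found at positions 108–115 on the template; the primer anneals here to the top strand with its 3' end pointing upstream.
The product is the template from position 45 through 115 (71 bp).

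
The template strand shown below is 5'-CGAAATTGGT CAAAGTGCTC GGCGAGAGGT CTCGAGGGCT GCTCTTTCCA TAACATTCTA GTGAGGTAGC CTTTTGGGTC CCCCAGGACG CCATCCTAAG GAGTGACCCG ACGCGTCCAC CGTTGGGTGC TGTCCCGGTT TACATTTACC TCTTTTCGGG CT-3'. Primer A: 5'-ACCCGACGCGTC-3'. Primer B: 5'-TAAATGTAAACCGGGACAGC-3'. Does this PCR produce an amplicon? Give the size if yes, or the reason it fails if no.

Primer A (ACCCGACGCGTC) matches the top strand at positions 106–117; it acts as a forward primer.
Primer B's reverse complement is GCTGTCCCGGTTTACATTTA, matching the top strand at positions 129–148; it acts as a reverse primer.
The 3' ends face each other across positions 106–148, giving a 43 bp product.

Yes — a 43 bp product.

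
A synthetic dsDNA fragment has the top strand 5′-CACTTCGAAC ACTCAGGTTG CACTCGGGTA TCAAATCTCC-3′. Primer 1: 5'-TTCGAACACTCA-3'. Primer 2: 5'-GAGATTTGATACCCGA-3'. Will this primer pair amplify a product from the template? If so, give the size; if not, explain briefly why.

Primer 1 (TTCGAACACTCA) matches the top strand at positions 4–15; it acts as a forward primer.
Primer 2's reverse complement is TCGGGTATCAAATCTC, matching the top strand at positions 24–39; it acts as a reverse primer.
The 3' ends face each other across positions 4–39, giving a 36 bp product.

Yes — a 36 bp product.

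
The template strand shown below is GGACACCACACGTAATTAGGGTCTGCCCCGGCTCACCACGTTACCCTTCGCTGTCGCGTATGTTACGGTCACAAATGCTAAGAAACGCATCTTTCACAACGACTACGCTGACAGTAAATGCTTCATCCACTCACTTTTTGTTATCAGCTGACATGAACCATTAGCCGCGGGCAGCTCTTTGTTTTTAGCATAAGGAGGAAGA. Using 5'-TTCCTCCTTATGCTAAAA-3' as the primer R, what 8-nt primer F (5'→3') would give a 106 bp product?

The reverse primer's reverse complement TTTTAGCATAAGGAGGAA matches the template at positions 183–200, so the product ends at position 200.
A 106 bp product then starts at position 200 − 106 + 1 = 95.
The forward primer is identical to the top strand there: CACAACGA.

5'-CACAACGA-3'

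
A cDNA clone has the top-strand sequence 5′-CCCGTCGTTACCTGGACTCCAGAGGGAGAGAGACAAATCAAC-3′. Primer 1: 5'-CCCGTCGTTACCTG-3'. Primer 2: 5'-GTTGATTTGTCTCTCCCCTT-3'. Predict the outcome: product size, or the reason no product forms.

Primer 2 (GTTGATTTGTCTCTCCCCTT) does not match the top strand, and its reverse complement AAGGGGAGAGACAAATCAAC does not match either.
With no annealing site for primer 2, no amplification occurs.

No product — primer 2 has no binding site in the template.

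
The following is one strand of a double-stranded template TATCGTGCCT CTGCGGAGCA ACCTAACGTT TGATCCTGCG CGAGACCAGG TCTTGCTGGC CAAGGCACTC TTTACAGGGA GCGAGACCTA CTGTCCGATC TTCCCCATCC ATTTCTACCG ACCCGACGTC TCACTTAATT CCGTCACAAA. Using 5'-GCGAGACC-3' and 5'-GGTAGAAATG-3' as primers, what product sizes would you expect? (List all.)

80 bp, 39 bp

The forward primer GCGAGACC matches the top strand at positions 40–47, 81–88.
The reverse primer's reverse complement is CATTTCTACC, matching at positions 110–119.
Each forward site pairs with the reverse site to give a product ending at position 119: sizes 80, 39 bp.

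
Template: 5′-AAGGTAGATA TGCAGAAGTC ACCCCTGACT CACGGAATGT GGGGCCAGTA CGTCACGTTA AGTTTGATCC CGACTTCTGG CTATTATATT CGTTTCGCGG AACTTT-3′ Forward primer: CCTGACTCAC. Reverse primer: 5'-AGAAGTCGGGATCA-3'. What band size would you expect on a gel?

The forward primer matches the template at positions 24–33.
Reverse complement of the reverse primer: TGATCCCGACTTCT. This occurs on the top strand at positions 65–78.
Product length = (reverse-primer end) − (forward-primer start) + 1 = 78 − 24 + 1 = 55 bp.

55 bp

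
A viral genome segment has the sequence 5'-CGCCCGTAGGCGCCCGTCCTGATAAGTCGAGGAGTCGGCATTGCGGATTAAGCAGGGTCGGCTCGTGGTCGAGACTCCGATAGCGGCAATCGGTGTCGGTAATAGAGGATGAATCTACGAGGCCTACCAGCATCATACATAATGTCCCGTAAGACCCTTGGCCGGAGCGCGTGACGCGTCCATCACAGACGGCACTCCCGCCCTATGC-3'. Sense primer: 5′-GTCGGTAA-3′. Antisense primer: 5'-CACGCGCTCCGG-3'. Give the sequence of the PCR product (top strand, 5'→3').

Scanning the template, GTCGGTAA occurs at positions 95–102; this primer anneals to the bottom strand there with its 3' end pointing downstream.
Reverse complement of the reverse primer: CCGGAGCGCGTG. This occurs on the top strand at positions 162–173.
The product is the template from position 95 through 173 (79 bp).

5'-GTCGGTAATAGAGGATGAATCTACGAGGCCTACCAGCATCATACATAATGTCCCGTAAGACCCTTGGCCGGAGCGCGTG-3'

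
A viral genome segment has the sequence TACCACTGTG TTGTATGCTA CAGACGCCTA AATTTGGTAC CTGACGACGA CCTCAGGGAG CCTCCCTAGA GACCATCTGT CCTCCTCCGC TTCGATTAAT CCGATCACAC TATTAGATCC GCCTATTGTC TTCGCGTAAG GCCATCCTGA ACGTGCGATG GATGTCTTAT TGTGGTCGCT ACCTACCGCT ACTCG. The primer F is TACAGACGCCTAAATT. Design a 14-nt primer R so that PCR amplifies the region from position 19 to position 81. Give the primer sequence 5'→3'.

5'-GACAGATGGTCTCT-3'

The product's 3' end on the top strand is position 81.
The reverse primer anneals to the top strand over positions 68–81, i.e. to AGAGACCATCTGTC.
Its sequence written 5'→3' is the reverse complement: GACAGATGGTCTCT.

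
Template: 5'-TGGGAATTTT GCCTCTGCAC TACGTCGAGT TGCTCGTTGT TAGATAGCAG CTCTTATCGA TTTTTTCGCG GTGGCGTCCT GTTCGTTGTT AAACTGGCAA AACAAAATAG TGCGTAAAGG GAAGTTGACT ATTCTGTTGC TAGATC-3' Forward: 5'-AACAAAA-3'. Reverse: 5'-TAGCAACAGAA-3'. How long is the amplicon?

Forward primer AACAAAA is found on the top strand at positions 101–107.
Reverse complement of the reverse primer: TTCTGTTGCTA. This occurs on the top strand at positions 132–142.
Product length = (reverse-primer end) − (forward-primer start) + 1 = 142 − 101 + 1 = 42 bp.

42 bp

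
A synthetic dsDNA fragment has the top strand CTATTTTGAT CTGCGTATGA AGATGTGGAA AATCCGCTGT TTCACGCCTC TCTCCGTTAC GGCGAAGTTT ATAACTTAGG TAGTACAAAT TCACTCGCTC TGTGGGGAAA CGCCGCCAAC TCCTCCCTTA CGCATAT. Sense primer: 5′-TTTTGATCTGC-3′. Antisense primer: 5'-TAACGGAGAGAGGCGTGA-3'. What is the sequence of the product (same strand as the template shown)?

Scanning the template, TTTTGATCTGC occurs at positions 4–14; this primer anneals to the bottom strand there with its 3' end pointing downstream.
The reverse primer's reverse complement is TCACGCCTCTCTCCGTTA, which matches the template at positions 42–59.
The product is the template from position 4 through 59 (56 bp).

5'-TTTTGATCTGCGTATGAAGATGTGGAAAATCCGCTGTTTCACGCCTCTCTCCGTTA-3'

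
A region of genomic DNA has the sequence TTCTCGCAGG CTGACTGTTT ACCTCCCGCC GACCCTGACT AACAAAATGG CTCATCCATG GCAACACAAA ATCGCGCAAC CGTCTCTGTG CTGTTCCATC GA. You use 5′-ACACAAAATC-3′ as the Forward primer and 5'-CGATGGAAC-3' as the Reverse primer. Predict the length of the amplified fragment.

The forward primer matches the template at positions 64–73.
Taking the reverse complement of CGATGGAAC gives GTTCCATCG, found at positions 93–101 on the template; the primer anneals here to the top strand with its 3' end pointing upstream.
The product runs from position 64 to position 101, so its length is 101 − 64 + 1 = 38 bp.

38 bp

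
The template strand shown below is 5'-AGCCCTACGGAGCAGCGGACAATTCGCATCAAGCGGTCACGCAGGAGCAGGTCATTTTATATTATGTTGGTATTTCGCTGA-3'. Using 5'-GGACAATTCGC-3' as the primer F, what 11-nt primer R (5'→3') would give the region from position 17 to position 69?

The product's 3' end on the top strand is position 69.
The reverse primer anneals to the top strand over positions 59–69, i.e. to ATATTATGTTG.
Its sequence written 5'→3' is the reverse complement: CAACATAATAT.

5'-CAACATAATAT-3'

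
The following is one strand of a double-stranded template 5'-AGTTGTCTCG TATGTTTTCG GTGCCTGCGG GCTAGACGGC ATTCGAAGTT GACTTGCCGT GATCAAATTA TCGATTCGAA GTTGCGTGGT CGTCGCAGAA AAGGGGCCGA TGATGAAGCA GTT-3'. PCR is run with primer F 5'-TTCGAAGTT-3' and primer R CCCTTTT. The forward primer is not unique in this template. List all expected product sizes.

The forward primer TTCGAAGTT matches the top strand at positions 42–50, 75–83.
The reverse primer's reverse complement is AAAAGGG, matching at positions 99–105.
Each forward site pairs with the reverse site to give a product ending at position 105: sizes 64, 31 bp.

64 bp, 31 bp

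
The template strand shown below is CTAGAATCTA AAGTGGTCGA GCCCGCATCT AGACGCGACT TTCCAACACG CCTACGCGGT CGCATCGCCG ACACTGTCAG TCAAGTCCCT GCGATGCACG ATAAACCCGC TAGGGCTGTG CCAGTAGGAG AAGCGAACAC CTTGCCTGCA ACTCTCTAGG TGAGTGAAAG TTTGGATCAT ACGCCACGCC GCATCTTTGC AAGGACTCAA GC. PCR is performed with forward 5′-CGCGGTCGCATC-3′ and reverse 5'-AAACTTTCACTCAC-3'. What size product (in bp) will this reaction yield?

119 bp

Forward primer CGCGGTCGCATC is found on the top strand at positions 55–66.
The reverse primer's reverse complement is GTGAGTGAAAGTTT, which matches the template at positions 160–173.
Amplicon spans positions 55–173: 119 bp.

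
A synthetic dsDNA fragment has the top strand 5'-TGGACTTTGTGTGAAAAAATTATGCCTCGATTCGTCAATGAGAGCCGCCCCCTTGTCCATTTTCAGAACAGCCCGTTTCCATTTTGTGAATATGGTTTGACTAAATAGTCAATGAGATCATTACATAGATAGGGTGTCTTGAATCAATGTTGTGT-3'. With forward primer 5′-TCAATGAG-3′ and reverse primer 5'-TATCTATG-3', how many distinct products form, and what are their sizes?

The forward primer TCAATGAG matches the top strand at positions 35–42, 109–116.
The reverse primer's reverse complement is CATAGATA, matching at positions 124–131.
Each forward site pairs with the reverse site to give a product ending at position 131: sizes 97, 23 bp.

Two products: 97 bp, 23 bp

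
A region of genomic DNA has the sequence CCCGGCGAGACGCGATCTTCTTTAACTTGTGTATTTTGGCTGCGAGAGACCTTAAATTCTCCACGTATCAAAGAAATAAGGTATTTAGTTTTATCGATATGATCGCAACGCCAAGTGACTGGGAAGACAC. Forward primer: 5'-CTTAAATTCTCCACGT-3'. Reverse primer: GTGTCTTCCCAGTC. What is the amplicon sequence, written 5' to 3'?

5'-CTTAAATTCTCCACGTATCAAAGAAATAAGGTATTTAGTTTTATCGATATGATCGCAACGCCAAGTGACTGGGAAGACAC-3'

The forward primer matches the template at positions 51–66.
The reverse primer's reverse complement is GACTGGGAAGACAC, which matches the template at positions 117–130.
The product is the template from position 51 through 130 (80 bp).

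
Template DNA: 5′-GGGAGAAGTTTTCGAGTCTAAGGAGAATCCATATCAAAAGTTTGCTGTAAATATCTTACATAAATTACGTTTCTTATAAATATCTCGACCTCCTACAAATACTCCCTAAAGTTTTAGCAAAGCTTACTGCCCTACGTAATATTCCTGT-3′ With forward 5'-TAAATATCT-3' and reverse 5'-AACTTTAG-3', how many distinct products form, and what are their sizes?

Two products: 66 bp, 37 bp

The forward primer TAAATATCT matches the top strand at positions 48–56, 77–85.
The reverse primer's reverse complement is CTAAAGTT, matching at positions 106–113.
Each forward site pairs with the reverse site to give a product ending at position 113: sizes 66, 37 bp.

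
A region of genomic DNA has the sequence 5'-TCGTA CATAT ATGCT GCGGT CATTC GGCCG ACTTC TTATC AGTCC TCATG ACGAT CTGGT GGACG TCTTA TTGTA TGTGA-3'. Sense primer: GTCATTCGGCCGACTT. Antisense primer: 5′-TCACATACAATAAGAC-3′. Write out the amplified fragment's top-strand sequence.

The forward primer matches the template at positions 19–34.
The reverse primer's reverse complement is GTCTTATTGTATGTGA, which matches the template at positions 65–80.
The product is the template from position 19 through 80 (62 bp).

5'-GTCATTCGGCCGACTTCTTATCAGTCCTCATGACGATCTGGTGGACGTCTTATTGTATGTGA-3'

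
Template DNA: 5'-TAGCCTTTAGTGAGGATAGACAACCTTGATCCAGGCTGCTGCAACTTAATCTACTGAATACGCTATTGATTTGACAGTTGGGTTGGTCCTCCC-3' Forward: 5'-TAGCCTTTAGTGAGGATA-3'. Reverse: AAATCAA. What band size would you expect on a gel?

72 bp

Scanning the template, TAGCCTTTAGTGAGGATA occurs at positions 1–18; this primer anneals to the bottom strand there with its 3' end pointing downstream.
Reverse complement of the reverse primer: TTGATTT. This occurs on the top strand at positions 66–72.
The product runs from position 1 to position 72, so its length is 72 − 1 + 1 = 72 bp.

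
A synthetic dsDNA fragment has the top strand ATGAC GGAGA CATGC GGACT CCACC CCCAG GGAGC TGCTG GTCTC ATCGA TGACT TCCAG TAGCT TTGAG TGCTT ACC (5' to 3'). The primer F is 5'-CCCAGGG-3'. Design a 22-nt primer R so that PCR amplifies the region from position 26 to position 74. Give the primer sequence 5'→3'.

The product's 3' end on the top strand is position 74.
The reverse primer anneals to the top strand over positions 53–74, i.e. to ACTTCCAGTAGCTTTGAGTGCT.
Its sequence written 5'→3' is the reverse complement: AGCACTCAAAGCTACTGGAAGT.

5'-AGCACTCAAAGCTACTGGAAGT-3'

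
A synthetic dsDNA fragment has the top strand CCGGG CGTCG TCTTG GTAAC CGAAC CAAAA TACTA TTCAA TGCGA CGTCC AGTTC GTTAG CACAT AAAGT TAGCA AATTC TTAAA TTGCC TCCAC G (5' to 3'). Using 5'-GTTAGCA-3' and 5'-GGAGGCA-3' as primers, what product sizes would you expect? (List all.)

The forward primer GTTAGCA matches the top strand at positions 56–62, 69–75.
The reverse primer's reverse complement is TGCCTCC, matching at positions 87–93.
Each forward site pairs with the reverse site to give a product ending at position 93: sizes 38, 25 bp.

38 bp, 25 bp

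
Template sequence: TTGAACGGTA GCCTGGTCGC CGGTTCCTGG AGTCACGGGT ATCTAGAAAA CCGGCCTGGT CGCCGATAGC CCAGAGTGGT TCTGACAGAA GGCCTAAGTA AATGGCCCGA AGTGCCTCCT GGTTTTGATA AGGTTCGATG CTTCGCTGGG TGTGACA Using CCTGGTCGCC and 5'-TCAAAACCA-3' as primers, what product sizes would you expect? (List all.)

The forward primer CCTGGTCGCC matches the top strand at positions 12–21, 55–64.
The reverse primer's reverse complement is TGGTTTTGA, matching at positions 120–128.
Each forward site pairs with the reverse site to give a product ending at position 128: sizes 117, 74 bp.

117 bp, 74 bp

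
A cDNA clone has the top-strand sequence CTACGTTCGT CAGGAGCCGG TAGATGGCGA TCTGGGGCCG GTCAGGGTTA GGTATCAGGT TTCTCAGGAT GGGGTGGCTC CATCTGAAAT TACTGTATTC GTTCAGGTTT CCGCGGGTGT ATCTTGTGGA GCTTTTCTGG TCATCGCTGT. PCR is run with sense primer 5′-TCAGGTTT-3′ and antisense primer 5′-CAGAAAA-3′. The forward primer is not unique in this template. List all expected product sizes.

85 bp, 37 bp

The forward primer TCAGGTTT matches the top strand at positions 55–62, 103–110.
The reverse primer's reverse complement is TTTTCTG, matching at positions 133–139.
Each forward site pairs with the reverse site to give a product ending at position 139: sizes 85, 37 bp.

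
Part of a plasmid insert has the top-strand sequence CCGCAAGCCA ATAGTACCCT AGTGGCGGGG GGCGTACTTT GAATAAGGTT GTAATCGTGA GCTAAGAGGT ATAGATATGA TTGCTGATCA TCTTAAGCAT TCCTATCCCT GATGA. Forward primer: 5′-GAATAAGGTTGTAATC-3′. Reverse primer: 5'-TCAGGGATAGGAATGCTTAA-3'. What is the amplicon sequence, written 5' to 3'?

Forward primer GAATAAGGTTGTAATC is found on the top strand at positions 41–56.
The reverse primer's reverse complement is TTAAGCATTCCTATCCCTGA, which matches the template at positions 93–112.
The product is the template from position 41 through 112 (72 bp).

5'-GAATAAGGTTGTAATCGTGAGCTAAGAGGTATAGATATGATTGCTGATCATCTTAAGCATTCCTATCCCTGA-3'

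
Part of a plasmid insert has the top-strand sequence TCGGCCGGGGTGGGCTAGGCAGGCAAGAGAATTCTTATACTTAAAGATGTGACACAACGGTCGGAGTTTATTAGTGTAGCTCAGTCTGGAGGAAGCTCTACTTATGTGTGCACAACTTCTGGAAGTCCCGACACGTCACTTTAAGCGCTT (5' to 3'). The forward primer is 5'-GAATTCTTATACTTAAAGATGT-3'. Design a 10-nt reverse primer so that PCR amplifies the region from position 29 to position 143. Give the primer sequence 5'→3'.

The product's 3' end on the top strand is position 143.
The reverse primer anneals to the top strand over positions 134–143, i.e. to CGTCACTTTA.
Its sequence written 5'→3' is the reverse complement: TAAAGTGACG.

5'-TAAAGTGACG-3'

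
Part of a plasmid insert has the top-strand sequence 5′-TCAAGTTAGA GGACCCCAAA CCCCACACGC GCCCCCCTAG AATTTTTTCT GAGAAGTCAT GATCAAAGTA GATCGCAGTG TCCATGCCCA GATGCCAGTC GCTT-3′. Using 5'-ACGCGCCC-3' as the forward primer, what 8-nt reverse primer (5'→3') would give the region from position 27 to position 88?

The product's 3' end on the top strand is position 88.
The reverse primer anneals to the top strand over positions 81–88, i.e. to TCCATGCC.
Its sequence written 5'→3' is the reverse complement: GGCATGGA.

5'-GGCATGGA-3'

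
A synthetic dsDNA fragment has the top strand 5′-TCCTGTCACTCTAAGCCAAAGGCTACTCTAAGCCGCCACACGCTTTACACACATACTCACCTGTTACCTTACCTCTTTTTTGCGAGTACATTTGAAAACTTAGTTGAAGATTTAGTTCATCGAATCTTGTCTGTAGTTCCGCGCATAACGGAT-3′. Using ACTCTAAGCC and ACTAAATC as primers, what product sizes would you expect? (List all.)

109 bp, 92 bp

The forward primer ACTCTAAGCC matches the top strand at positions 8–17, 25–34.
The reverse primer's reverse complement is GATTTAGT, matching at positions 109–116.
Each forward site pairs with the reverse site to give a product ending at position 116: sizes 109, 92 bp.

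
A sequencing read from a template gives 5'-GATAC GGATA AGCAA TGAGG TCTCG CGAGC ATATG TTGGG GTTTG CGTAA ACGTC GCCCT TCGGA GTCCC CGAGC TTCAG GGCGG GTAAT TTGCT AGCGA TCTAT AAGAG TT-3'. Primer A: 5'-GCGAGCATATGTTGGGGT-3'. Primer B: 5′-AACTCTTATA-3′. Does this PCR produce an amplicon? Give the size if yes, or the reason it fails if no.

Primer A (GCGAGCATATGTTGGGGT) matches the top strand at positions 25–42; it acts as a forward primer.
Primer B's reverse complement is TATAAGAGTT, matching the top strand at positions 103–112; it acts as a reverse primer.
The 3' ends face each other across positions 25–112, giving an 88 bp product.

Yes — an 88 bp product.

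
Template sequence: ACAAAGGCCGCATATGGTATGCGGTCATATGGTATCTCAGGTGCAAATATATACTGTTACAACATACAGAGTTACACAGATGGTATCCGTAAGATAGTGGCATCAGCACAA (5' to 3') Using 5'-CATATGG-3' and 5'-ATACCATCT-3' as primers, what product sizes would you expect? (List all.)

The forward primer CATATGG matches the top strand at positions 11–17, 26–32.
The reverse primer's reverse complement is AGATGGTAT, matching at positions 78–86.
Each forward site pairs with the reverse site to give a product ending at position 86: sizes 76, 61 bp.

76 bp, 61 bp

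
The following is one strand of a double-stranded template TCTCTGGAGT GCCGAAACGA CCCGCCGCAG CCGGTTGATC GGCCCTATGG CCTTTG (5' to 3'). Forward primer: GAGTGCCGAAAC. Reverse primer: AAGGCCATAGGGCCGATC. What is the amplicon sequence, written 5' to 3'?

5'-GAGTGCCGAAACGACCCGCCGCAGCCGGTTGATCGGCCCTATGGCCTT-3'

The forward primer matches the template at positions 7–18.
The reverse primer's reverse complement is GATCGGCCCTATGGCCTT, which matches the template at positions 37–54.
The product is the template from position 7 through 54 (48 bp).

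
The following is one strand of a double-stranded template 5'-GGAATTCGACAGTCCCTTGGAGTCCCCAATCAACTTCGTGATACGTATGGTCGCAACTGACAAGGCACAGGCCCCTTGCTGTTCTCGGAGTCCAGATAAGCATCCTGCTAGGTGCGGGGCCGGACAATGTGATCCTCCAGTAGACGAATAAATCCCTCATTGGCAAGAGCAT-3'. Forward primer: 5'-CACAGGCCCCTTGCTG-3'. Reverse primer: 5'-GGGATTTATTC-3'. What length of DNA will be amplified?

91 bp

Scanning the template, CACAGGCCCCTTGCTG occurs at positions 66–81; this primer anneals to the bottom strand there with its 3' end pointing downstream.
Taking the reverse complement of GGGATTTATTC gives GAATAAATCCC, found at positions 146–156 on the template; the primer anneals here to the top strand with its 3' end pointing upstream.
The product runs from position 66 to position 156, so its length is 156 − 66 + 1 = 91 bp.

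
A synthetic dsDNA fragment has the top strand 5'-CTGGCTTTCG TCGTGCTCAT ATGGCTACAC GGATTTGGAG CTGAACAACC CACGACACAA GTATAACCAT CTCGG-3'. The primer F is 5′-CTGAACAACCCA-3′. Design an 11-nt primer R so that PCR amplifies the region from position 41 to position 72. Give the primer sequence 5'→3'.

The product's 3' end on the top strand is position 72.
The reverse primer anneals to the top strand over positions 62–72, i.e. to TATAACCATCT.
Its sequence written 5'→3' is the reverse complement: AGATGGTTATA.

5'-AGATGGTTATA-3'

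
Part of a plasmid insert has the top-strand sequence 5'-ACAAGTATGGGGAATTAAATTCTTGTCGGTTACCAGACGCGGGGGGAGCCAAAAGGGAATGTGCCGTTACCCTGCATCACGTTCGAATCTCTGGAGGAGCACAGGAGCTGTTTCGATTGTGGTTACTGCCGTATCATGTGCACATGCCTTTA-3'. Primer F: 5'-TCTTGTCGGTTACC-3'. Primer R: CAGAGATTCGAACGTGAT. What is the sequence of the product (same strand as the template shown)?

5'-TCTTGTCGGTTACCAGACGCGGGGGGAGCCAAAAGGGAATGTGCCGTTACCCTGCATCACGTTCGAATCTCTG-3'

Forward primer TCTTGTCGGTTACC is found on the top strand at positions 21–34.
The reverse primer's reverse complement is ATCACGTTCGAATCTCTG, which matches the template at positions 76–93.
The product is the template from position 21 through 93 (73 bp).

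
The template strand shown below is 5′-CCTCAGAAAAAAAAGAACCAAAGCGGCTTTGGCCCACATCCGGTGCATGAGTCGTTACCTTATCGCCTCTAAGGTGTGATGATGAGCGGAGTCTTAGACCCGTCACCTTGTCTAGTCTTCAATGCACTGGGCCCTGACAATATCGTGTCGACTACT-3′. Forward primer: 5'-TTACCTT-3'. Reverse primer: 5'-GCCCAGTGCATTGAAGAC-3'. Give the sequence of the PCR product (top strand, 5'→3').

Scanning the template, TTACCTT occurs at positions 55–61; this primer anneals to the bottom strand there with its 3' end pointing downstream.
Reverse complement of the reverse primer: GTCTTCAATGCACTGGGC. This occurs on the top strand at positions 115–132.
The product is the template from position 55 through 132 (78 bp).

5'-TTACCTTATCGCCTCTAAGGTGTGATGATGAGCGGAGTCTTAGACCCGTCACCTTGTCTAGTCTTCAATGCACTGGGC-3'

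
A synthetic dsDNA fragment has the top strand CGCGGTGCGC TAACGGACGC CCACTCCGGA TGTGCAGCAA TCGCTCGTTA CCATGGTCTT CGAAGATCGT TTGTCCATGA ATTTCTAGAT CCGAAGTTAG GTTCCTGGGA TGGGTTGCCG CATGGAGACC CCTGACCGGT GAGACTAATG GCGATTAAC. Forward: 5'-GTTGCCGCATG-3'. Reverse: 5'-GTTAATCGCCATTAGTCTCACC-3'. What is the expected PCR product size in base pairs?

46 bp

Scanning the template, GTTGCCGCATG occurs at positions 114–124; this primer anneals to the bottom strand there with its 3' end pointing downstream.
Reverse complement of the reverse primer: GGTGAGACTAATGGCGATTAAC. This occurs on the top strand at positions 138–159.
Product length = (reverse-primer end) − (forward-primer start) + 1 = 159 − 114 + 1 = 46 bp.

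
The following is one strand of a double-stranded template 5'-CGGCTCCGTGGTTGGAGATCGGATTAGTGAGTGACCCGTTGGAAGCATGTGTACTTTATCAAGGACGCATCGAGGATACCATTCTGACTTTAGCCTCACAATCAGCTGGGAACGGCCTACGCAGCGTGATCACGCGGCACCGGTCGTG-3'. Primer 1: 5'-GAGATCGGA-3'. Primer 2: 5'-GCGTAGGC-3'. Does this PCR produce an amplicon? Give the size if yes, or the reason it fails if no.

Yes — a 108 bp product.

Primer 1 (GAGATCGGA) matches the top strand at positions 15–23; it acts as a forward primer.
Primer 2's reverse complement is GCCTACGC, matching the top strand at positions 115–122; it acts as a reverse primer.
The 3' ends face each other across positions 15–122, giving a 108 bp product.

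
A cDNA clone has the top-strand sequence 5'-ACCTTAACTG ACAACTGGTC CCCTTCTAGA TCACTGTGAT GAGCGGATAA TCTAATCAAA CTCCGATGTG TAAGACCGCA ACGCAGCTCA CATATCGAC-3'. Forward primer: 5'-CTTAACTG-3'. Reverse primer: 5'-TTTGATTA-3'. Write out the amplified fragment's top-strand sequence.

Forward primer CTTAACTG is found on the top strand at positions 3–10.
The reverse primer's reverse complement is TAATCAAA, which matches the template at positions 53–60.
The product is the template from position 3 through 60 (58 bp).

5'-CTTAACTGACAACTGGTCCCCTTCTAGATCACTGTGATGAGCGGATAATCTAATCAAA-3'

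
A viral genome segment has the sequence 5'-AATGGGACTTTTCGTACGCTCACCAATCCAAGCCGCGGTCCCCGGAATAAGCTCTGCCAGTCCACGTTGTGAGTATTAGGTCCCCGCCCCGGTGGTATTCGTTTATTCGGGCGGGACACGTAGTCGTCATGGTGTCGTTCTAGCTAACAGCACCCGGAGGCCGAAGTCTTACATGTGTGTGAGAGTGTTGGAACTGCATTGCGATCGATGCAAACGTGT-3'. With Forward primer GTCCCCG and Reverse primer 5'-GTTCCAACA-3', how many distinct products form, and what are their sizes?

Two products: 157 bp, 115 bp

The forward primer GTCCCCG matches the top strand at positions 38–44, 80–86.
The reverse primer's reverse complement is TGTTGGAAC, matching at positions 186–194.
Each forward site pairs with the reverse site to give a product ending at position 194: sizes 157, 115 bp.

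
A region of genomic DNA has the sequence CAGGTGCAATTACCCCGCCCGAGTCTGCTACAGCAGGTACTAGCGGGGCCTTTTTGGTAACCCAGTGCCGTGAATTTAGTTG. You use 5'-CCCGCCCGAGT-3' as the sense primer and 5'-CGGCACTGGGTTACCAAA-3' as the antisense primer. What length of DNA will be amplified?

Scanning the template, CCCGCCCGAGT occurs at positions 14–24; this primer anneals to the bottom strand there with its 3' end pointing downstream.
Reverse complement of the reverse primer: TTTGGTAACCCAGTGCCG. This occurs on the top strand at positions 53–70.
The product runs from position 14 to position 70, so its length is 70 − 14 + 1 = 57 bp.

57 bp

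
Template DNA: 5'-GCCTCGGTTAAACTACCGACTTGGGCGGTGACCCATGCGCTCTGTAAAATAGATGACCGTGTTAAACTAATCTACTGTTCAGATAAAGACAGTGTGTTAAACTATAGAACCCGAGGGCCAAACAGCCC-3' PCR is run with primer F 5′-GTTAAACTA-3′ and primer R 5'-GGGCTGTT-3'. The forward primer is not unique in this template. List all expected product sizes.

122 bp, 68 bp, 33 bp

The forward primer GTTAAACTA matches the top strand at positions 7–15, 61–69, 96–104.
The reverse primer's reverse complement is AACAGCCC, matching at positions 121–128.
Each forward site pairs with the reverse site to give a product ending at position 128: sizes 122, 68, 33 bp.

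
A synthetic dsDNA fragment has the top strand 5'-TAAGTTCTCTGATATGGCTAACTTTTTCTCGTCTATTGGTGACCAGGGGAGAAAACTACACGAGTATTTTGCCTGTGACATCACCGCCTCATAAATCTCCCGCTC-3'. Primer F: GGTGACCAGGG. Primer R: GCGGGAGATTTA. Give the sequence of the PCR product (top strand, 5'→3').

5'-GGTGACCAGGGGAGAAAACTACACGAGTATTTTGCCTGTGACATCACCGCCTCATAAATCTCCCGC-3'

Forward primer GGTGACCAGGG is found on the top strand at positions 38–48.
Reverse complement of the reverse primer: TAAATCTCCCGC. This occurs on the top strand at positions 92–103.
The product is the template from position 38 through 103 (66 bp).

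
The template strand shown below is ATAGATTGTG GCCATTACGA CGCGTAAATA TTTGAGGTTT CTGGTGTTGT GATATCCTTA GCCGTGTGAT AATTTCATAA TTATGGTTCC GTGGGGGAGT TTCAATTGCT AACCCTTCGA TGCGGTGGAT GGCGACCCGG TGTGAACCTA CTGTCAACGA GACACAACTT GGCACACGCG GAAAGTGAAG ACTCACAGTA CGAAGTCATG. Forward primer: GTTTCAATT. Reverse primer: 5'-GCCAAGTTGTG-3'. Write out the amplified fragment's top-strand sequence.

Forward primer GTTTCAATT is found on the top strand at positions 99–107.
Reverse complement of the reverse primer: CACAACTTGGC. This occurs on the top strand at positions 163–173.
The product is the template from position 99 through 173 (75 bp).

5'-GTTTCAATTGCTAACCCTTCGATGCGGTGGATGGCGACCCGGTGTGAACCTACTGTCAACGAGACACAACTTGGC-3'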